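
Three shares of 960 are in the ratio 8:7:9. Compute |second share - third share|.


Total parts = 8 + 7 + 9 = 24
Value per part = 960 / 24 = 40
Shares: 8*40=320, 7*40=280, 9*40=360
Second share = 280, third share = 360
Difference = |280 - 360| = 80

80


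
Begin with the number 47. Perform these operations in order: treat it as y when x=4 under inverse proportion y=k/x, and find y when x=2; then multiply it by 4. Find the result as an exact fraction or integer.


Start with 47.
Step 1: Inverse prop: k = (47)*4; new y = k/2 = 47*4/2 = 94
Step 2: Multiply by 4: 94 * 4 = 376
Final result = 376

376


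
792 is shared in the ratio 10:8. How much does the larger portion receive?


Total parts = 10 + 8 = 18
Value per part = 792 / 18 = 44
First share = 10 * 44 = 440
Second share = 8 * 44 = 352
Larger share = 440

440


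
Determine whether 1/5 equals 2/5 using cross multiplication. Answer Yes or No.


Cross multiply to check 1/5 = 2/5
Left cross product: 1 * 5 = 5
Right cross product: 5 * 2 = 10
5 != 10
Not equal, so proportions differ => No

No


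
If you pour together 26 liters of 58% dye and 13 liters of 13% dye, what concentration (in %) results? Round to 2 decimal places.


Solute in mixture 1 = 58% of 26 L = 26*58/100 = 377/25 L
Solute in mixture 2 = 13% of 13 L = 13*13/100 = 169/100 L
Total solute = 377/25 + 169/100 = 1677/100 L
Total volume = 26 + 13 = 39 L
Final concentration = 1677/100/39 * 100 = 43.00%

43.00


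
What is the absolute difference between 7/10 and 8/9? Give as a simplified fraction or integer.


Simplify: 7/10 = 7/10 and 8/9 = 8/9
Find common denominator: LCD = 90
Convert: 63/90 and 80/90
Difference = |63 - 80|/90 = 17/90
Simplified = 17/90

17/90


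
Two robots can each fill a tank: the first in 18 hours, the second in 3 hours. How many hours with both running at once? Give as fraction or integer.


Rate of A = 1/18 job per hour
Rate of B = 1/3 job per hour
Combined rate = 1/18 + 1/3
Find common denominator: (3 + 18)/(18*3) = 21/54
Combined rate = 7/18 job per hour
Time together = 1 / (7/18) = 18/7 hours

18/7


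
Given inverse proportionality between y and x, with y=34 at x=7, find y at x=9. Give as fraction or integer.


Inverse proportion: y = k/x
Find k: k = 7 * 34 = 238
Compute y at x=9: y = 238/9
y = 238/9

238/9


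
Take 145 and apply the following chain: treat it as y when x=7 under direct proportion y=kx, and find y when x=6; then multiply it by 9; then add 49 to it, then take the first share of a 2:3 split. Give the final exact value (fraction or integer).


Start with 145.
Step 1: Direct prop: k = (145)/7; new y = k*6 = 145*6/7 = 870/7
Step 2: Multiply by 9: 870/7 * 9 = 7830/7
Step 3: Add 49: 7830/7+49=8173/7; split 2:3 first = 8173/7*2/5 = 16346/35
Final result = 16346/35

16346/35


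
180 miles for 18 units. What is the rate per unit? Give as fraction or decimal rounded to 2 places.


Total miles = 180
Number of units = 18
Unit rate = 180 / 18
= 10 miles per unit

10


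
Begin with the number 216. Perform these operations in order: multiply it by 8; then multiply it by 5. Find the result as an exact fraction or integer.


Start with 216.
Step 1: Multiply by 8: 216 * 8 = 1728
Step 2: Multiply by 5: 1728 * 5 = 8640
Final result = 8640

8640


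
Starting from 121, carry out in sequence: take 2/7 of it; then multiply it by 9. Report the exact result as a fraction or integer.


Start with 121.
Step 1: Take 2/7: 121 * 2/7 = 242/7
Step 2: Multiply by 9: 242/7 * 9 = 2178/7
Final result = 2178/7

2178/7


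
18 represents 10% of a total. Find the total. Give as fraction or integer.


Given: 18 is 10% of the whole
Set up: 18 = 10/100 * whole
whole = 18 * 100 / 10
whole = 1800 / 10
whole = 180

180


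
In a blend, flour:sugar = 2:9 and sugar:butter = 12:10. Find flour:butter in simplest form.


Given a:b = 2:9 and b:c = 12:10
Make b consistent. Multiply first ratio by 12: a:b = 24:108
Multiply second ratio by 9: b:c = 108:90
Now b = 108 in both, so a:b:c = 24:108:90
Therefore a:c = 24:90
Simplify by GCD: a:c = 4:15

4:15


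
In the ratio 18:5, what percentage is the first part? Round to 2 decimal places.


Total parts = 18 + 5 = 23
First part fraction = 18/23
Percentage = (18/23) * 100
= 0.782609 * 100
= 78.26%

78.26


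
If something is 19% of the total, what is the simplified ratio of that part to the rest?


Part = 19%, Remainder = 81%
Ratio = 19:81
GCD(19, 81) = 1
Simplify: 19:81 = 19:81

19:81


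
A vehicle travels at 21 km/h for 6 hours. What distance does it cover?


Using distance = speed * time
Speed = 21 km/h
Time = 6 hours
Distance = 21 * 6
= 126 km

126


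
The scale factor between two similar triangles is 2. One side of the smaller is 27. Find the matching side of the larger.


Similar triangles have proportional sides
Scale factor = 2
Smaller side = 27
Corresponding larger side = 27 * 2
= 54

54


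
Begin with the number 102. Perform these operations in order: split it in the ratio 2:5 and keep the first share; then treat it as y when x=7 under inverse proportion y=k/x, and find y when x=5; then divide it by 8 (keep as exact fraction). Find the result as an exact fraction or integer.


Start with 102.
Step 1: Split 2:5, first share = 102 * 2/7 = 204/7
Step 2: Inverse prop: k = (204/7)*7; new y = k/5 = 204/7*7/5 = 204/5
Step 3: Divide by 8: 204/5 / 8 = 51/10
Final result = 51/10

51/10


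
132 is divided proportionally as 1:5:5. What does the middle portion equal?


Ratio = 1:5:5
Total parts = 1 + 5 + 5 = 11
Value per part = 132 / 11 = 12
First share = 1 * 12 = 12
Middle share = 5 * 12 = 60
Third share = 5 * 12 = 60

60


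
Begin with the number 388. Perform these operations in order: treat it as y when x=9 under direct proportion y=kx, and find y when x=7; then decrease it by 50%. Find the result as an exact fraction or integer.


Start with 388.
Step 1: Direct prop: k = (388)/9; new y = k*7 = 388*7/9 = 2716/9
Step 2: Decrease by 50%: 2716/9 * 50/100 = 1358/9
Final result = 1358/9

1358/9


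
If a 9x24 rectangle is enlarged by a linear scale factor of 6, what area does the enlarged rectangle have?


Original dimensions: 9 x 24
Enlargement factor = 6
New width = 9 * 6 = 54
New height = 24 * 6 = 144
New area = 54 * 144 = 7776

7776


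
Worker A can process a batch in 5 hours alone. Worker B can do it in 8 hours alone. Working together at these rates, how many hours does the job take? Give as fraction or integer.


Rate of A = 1/5 job per hour
Rate of B = 1/8 job per hour
Combined rate = 1/5 + 1/8
Find common denominator: (8 + 5)/(5*8) = 13/40
Combined rate = 13/40 job per hour
Time together = 1 / (13/40) = 40/13 hours

40/13


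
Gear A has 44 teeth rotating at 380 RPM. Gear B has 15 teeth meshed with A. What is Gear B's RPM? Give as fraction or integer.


Gear ratio: teeth_A * RPM_A = teeth_B * RPM_B
44 * 380 = 15 * RPM_B
16720 = 15 * RPM_B
RPM_B = 16720 / 15
RPM_B = 3344/3

3344/3


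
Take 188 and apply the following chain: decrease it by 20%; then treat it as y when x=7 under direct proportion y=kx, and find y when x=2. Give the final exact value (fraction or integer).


Start with 188.
Step 1: Decrease by 20%: 188 * 80/100 = 752/5
Step 2: Direct prop: k = (752/5)/7; new y = k*2 = 752/5*2/7 = 1504/35
Final result = 1504/35

1504/35


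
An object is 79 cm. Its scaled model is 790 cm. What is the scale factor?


Original length = 79 cm
Scaled length = 790 cm
Scale factor = 790 / 79
= 10

10


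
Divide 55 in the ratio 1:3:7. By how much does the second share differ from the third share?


Total parts = 1 + 3 + 7 = 11
Value per part = 55 / 11 = 5
Shares: 1*5=5, 3*5=15, 7*5=35
Second share = 15, third share = 35
Difference = |15 - 35| = 20

20


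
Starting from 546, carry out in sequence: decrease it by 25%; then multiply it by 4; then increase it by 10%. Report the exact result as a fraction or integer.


Start with 546.
Step 1: Decrease by 25%: 546 * 75/100 = 819/2
Step 2: Multiply by 4: 819/2 * 4 = 1638
Step 3: Increase by 10%: 1638 * 110/100 = 9009/5
Final result = 9009/5

9009/5


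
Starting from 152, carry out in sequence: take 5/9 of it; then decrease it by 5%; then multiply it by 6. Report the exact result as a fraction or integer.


Start with 152.
Step 1: Take 5/9: 152 * 5/9 = 760/9
Step 2: Decrease by 5%: 760/9 * 95/100 = 722/9
Step 3: Multiply by 6: 722/9 * 6 = 1444/3
Final result = 1444/3

1444/3


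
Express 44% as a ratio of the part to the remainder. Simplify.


Part = 44%, Remainder = 56%
Ratio = 44:56
GCD(44, 56) = 4
Simplify: 11:14 = 11:14

11:14


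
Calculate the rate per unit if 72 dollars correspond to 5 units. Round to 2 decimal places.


Total dollars = 72
Number of units = 5
Unit rate = 72 / 5
= 14.40 dollars per unit

14.40


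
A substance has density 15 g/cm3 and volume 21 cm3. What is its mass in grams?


Using mass = density * volume
Density = 15 g/cm3
Volume = 21 cm3
Mass = 15 * 21
= 315 g

315


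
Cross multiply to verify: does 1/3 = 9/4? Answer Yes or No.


Cross multiply to check 1/3 = 9/4
Left cross product: 1 * 4 = 4
Right cross product: 3 * 9 = 27
4 != 27
Not equal, so proportions differ => No

No


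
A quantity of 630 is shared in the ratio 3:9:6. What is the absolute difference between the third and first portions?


Total parts = 3 + 9 + 6 = 18
Value per part = 630 / 18 = 35
Shares: 3*35=105, 9*35=315, 6*35=210
Third share = 210, first share = 105
Difference = |210 - 105| = 105

105


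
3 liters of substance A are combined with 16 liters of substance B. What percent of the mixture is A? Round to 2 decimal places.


Volume of A = 3 L
Volume of B = 16 L
Total volume = 3 + 16 = 19 L
Percentage of A = (3/19) * 100
= 15.79%

15.79


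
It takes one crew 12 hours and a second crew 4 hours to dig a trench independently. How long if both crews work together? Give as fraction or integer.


Rate of A = 1/12 job per hour
Rate of B = 1/4 job per hour
Combined rate = 1/12 + 1/4
Find common denominator: (4 + 12)/(12*4) = 16/48
Combined rate = 1/3 job per hour
Time together = 1 / (1/3) = 3 hours

3


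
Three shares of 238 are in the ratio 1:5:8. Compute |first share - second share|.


Total parts = 1 + 5 + 8 = 14
Value per part = 238 / 14 = 17
Shares: 1*17=17, 5*17=85, 8*17=136
First share = 17, second share = 85
Difference = |17 - 85| = 68

68


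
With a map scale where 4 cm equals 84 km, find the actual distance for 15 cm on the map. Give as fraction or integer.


Map scale: 4 cm = 84 km
Measured distance on map = 15 cm
Set up proportion: 15 * 84 / 4
= 1260 / 4
= 315 km

315


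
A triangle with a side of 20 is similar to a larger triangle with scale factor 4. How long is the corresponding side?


Similar triangles have proportional sides
Scale factor = 4
Smaller side = 20
Corresponding larger side = 20 * 4
= 80

80


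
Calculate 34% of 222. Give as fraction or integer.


Compute 34% of 222
Convert percentage: 34% = 34/100
Multiply: 222 * 34/100
= 7548/100
= 1887/25

1887/25


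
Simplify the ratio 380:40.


Find GCD(380, 40)
GCD = 20
Divide both by 20: 380/20 = 19, 40/20 = 2
Simplified ratio = 19:2

19:2


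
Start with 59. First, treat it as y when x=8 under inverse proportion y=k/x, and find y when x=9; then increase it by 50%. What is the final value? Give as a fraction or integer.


Start with 59.
Step 1: Inverse prop: k = (59)*8; new y = k/9 = 59*8/9 = 472/9
Step 2: Increase by 50%: 472/9 * 150/100 = 236/3
Final result = 236/3

236/3


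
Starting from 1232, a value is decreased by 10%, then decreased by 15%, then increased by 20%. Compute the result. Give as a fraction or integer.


Start: 1232
Step 1: decrease by 10% => multiply by 90/100
  1232 * 90/100 = 5544/5
Step 2: decrease by 15% => multiply by 85/100
  5544/5 * 85/100 = 23562/25
Step 3: increase by 20% => multiply by 120/100
  23562/25 * 120/100 = 141372/125
Final value = 141372/125

141372/125


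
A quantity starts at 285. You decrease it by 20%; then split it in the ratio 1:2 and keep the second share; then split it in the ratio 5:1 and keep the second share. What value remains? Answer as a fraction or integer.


Start with 285.
Step 1: Decrease by 20%: 285 * 80/100 = 228
Step 2: Split 1:2, second share = 228 * 2/3 = 152
Step 3: Split 5:1, second share = 152 * 1/6 = 76/3
Final result = 76/3

76/3


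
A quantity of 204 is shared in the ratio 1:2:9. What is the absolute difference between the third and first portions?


Total parts = 1 + 2 + 9 = 12
Value per part = 204 / 12 = 17
Shares: 1*17=17, 2*17=34, 9*17=153
Third share = 153, first share = 17
Difference = |153 - 17| = 136

136


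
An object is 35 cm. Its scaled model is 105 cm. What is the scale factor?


Original length = 35 cm
Scaled length = 105 cm
Scale factor = 105 / 35
= 3

3


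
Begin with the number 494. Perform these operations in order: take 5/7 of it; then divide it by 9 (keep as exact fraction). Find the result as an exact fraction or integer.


Start with 494.
Step 1: Take 5/7: 494 * 5/7 = 2470/7
Step 2: Divide by 9: 2470/7 / 9 = 2470/63
Final result = 2470/63

2470/63


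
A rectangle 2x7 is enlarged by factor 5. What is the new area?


Original dimensions: 2 x 7
Enlargement factor = 5
New width = 2 * 5 = 10
New height = 7 * 5 = 35
New area = 10 * 35 = 350

350


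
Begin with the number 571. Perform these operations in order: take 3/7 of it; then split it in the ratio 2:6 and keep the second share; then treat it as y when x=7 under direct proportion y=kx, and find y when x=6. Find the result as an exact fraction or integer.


Start with 571.
Step 1: Take 3/7: 571 * 3/7 = 1713/7
Step 2: Split 2:6, second share = 1713/7 * 6/8 = 5139/28
Step 3: Direct prop: k = (5139/28)/7; new y = k*6 = 5139/28*6/7 = 15417/98
Final result = 15417/98

15417/98


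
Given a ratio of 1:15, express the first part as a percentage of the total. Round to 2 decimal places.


Total parts = 1 + 15 = 16
First part fraction = 1/16
Percentage = (1/16) * 100
= 0.0625 * 100
= 6.25%

6.25


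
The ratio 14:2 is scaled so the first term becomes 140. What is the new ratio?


Original ratio: 14:2
First term target: 140
Scale factor = 140 / 14 = 10
Multiply second term: 2 * 10 = 20
Equivalent ratio = 140:20

140:20


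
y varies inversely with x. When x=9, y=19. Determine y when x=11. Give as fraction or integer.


Inverse proportion: y = k/x
Find k: k = 9 * 19 = 171
Compute y at x=11: y = 171/11
y = 171/11

171/11


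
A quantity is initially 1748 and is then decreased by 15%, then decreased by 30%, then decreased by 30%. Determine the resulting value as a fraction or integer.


Start: 1748
Step 1: decrease by 15% => multiply by 85/100
  1748 * 85/100 = 7429/5
Step 2: decrease by 30% => multiply by 70/100
  7429/5 * 70/100 = 52003/50
Step 3: decrease by 30% => multiply by 70/100
  52003/50 * 70/100 = 364021/500
Final value = 364021/500

364021/500


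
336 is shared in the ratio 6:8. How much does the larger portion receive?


Total parts = 6 + 8 = 14
Value per part = 336 / 14 = 24
First share = 6 * 24 = 144
Second share = 8 * 24 = 192
Larger share = 192

192


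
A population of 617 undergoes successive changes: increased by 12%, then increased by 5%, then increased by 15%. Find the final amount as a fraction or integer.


Start: 617
Step 1: increase by 12% => multiply by 112/100
  617 * 112/100 = 17276/25
Step 2: increase by 5% => multiply by 105/100
  17276/25 * 105/100 = 90699/125
Step 3: increase by 15% => multiply by 115/100
  90699/125 * 115/100 = 2086077/2500
Final value = 2086077/2500

2086077/2500


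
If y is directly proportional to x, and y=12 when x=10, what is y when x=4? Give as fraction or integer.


Direct proportion: y = kx
Find k: k = 12/10 = 6/5
Compute y at x=4: y = 6/5 * 4
y = 24/5

24/5


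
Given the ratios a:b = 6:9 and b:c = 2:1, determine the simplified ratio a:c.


Given a:b = 6:9 and b:c = 2:1
Make b consistent. Multiply first ratio by 2: a:b = 12:18
Multiply second ratio by 9: b:c = 18:9
Now b = 18 in both, so a:b:c = 12:18:9
Therefore a:c = 12:9
Simplify by GCD: a:c = 4:3

4:3


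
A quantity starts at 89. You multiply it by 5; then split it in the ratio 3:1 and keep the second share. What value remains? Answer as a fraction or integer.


Start with 89.
Step 1: Multiply by 5: 89 * 5 = 445
Step 2: Split 3:1, second share = 445 * 1/4 = 445/4
Final result = 445/4

445/4


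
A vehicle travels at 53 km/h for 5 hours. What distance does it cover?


Using distance = speed * time
Speed = 53 km/h
Time = 5 hours
Distance = 53 * 5
= 265 km

265


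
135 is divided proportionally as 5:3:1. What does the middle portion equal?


Ratio = 5:3:1
Total parts = 5 + 3 + 1 = 9
Value per part = 135 / 9 = 15
First share = 5 * 15 = 75
Middle share = 3 * 15 = 45
Third share = 1 * 15 = 15

45


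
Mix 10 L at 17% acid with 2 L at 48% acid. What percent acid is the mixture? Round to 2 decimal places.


Solute in mixture 1 = 17% of 10 L = 10*17/100 = 17/10 L
Solute in mixture 2 = 48% of 2 L = 2*48/100 = 24/25 L
Total solute = 17/10 + 24/25 = 133/50 L
Total volume = 10 + 2 = 12 L
Final concentration = 133/50/12 * 100 = 22.17%

22.17


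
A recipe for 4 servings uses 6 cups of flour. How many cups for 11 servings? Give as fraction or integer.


Original: 6 cups for 4 servings
Target servings = 11
Scaling factor = 11/4
New amount = 6 * 11/4
= 66/4
= 33/2 cups

33/2


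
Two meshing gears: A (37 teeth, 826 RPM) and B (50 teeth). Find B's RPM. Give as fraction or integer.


Gear ratio: teeth_A * RPM_A = teeth_B * RPM_B
37 * 826 = 50 * RPM_B
30562 = 50 * RPM_B
RPM_B = 30562 / 50
RPM_B = 15281/25

15281/25


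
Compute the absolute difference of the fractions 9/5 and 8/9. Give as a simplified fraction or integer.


Simplify: 9/5 = 9/5 and 8/9 = 8/9
Find common denominator: LCD = 45
Convert: 81/45 and 40/45
Difference = |81 - 40|/45 = 41/45
Simplified = 41/45

41/45


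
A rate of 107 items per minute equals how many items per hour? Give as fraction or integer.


Converting from per minute to per hour
Rate = 107 items per minute
Multiply by 60: 107 * 60
= 6420 items per hour

6420


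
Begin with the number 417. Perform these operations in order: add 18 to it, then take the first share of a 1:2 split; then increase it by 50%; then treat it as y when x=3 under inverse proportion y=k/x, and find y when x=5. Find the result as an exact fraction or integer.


Start with 417.
Step 1: Add 18: 417+18=435; split 1:2 first = 435*1/3 = 145
Step 2: Increase by 50%: 145 * 150/100 = 435/2
Step 3: Inverse prop: k = (435/2)*3; new y = k/5 = 435/2*3/5 = 261/2
Final result = 261/2

261/2


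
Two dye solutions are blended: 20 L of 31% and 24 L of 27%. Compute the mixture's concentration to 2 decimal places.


Solute in mixture 1 = 31% of 20 L = 20*31/100 = 31/5 L
Solute in mixture 2 = 27% of 24 L = 24*27/100 = 162/25 L
Total solute = 31/5 + 162/25 = 317/25 L
Total volume = 20 + 24 = 44 L
Final concentration = 317/25/44 * 100 = 28.82%

28.82


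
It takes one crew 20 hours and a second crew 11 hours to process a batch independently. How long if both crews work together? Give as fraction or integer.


Rate of A = 1/20 job per hour
Rate of B = 1/11 job per hour
Combined rate = 1/20 + 1/11
Find common denominator: (11 + 20)/(20*11) = 31/220
Combined rate = 31/220 job per hour
Time together = 1 / (31/220) = 220/31 hours

220/31


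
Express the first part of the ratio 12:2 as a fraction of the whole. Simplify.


Total parts = 12 + 2 = 14
First part fraction = 12/14
Simplify: 12/14 = 6/7

6/7


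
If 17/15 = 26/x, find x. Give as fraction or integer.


Setting up: 17/15 = 26/x
Cross multiply: 17 * x = 15 * 26
17x = 390
x = 390/17
x = 390/17

390/17


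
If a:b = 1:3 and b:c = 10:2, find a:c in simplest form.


Given a:b = 1:3 and b:c = 10:2
Make b consistent. Multiply first ratio by 10: a:b = 10:30
Multiply second ratio by 3: b:c = 30:6
Now b = 30 in both, so a:b:c = 10:30:6
Therefore a:c = 10:6
Simplify by GCD: a:c = 5:3

5:3


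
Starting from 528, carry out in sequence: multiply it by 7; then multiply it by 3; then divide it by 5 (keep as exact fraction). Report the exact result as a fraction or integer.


Start with 528.
Step 1: Multiply by 7: 528 * 7 = 3696
Step 2: Multiply by 3: 3696 * 3 = 11088
Step 3: Divide by 5: 11088 / 5 = 11088/5
Final result = 11088/5

11088/5


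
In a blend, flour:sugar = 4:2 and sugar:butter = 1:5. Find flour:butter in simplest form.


Given a:b = 4:2 and b:c = 1:5
Make b consistent. Multiply first ratio by 1: a:b = 4:2
Multiply second ratio by 2: b:c = 2:10
Now b = 2 in both, so a:b:c = 4:2:10
Therefore a:c = 4:10
Simplify by GCD: a:c = 2:5

2:5


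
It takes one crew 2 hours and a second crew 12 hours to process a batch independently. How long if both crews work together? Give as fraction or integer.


Rate of A = 1/2 job per hour
Rate of B = 1/12 job per hour
Combined rate = 1/2 + 1/12
Find common denominator: (12 + 2)/(2*12) = 14/24
Combined rate = 7/12 job per hour
Time together = 1 / (7/12) = 12/7 hours

12/7


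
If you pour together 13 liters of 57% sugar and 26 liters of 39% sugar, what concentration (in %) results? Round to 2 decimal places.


Solute in mixture 1 = 57% of 13 L = 13*57/100 = 741/100 L
Solute in mixture 2 = 39% of 26 L = 26*39/100 = 507/50 L
Total solute = 741/100 + 507/50 = 351/20 L
Total volume = 13 + 26 = 39 L
Final concentration = 351/20/39 * 100 = 45.00%

45.00


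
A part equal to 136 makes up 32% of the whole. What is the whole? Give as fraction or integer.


Given: 136 is 32% of the whole
Set up: 136 = 32/100 * whole
whole = 136 * 100 / 32
whole = 13600 / 32
whole = 425

425


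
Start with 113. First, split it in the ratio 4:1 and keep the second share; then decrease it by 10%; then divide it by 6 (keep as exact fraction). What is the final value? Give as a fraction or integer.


Start with 113.
Step 1: Split 4:1, second share = 113 * 1/5 = 113/5
Step 2: Decrease by 10%: 113/5 * 90/100 = 1017/50
Step 3: Divide by 6: 1017/50 / 6 = 339/100
Final result = 339/100

339/100


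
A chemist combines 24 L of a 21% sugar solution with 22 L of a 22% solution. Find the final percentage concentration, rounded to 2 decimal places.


Solute in mixture 1 = 21% of 24 L = 24*21/100 = 126/25 L
Solute in mixture 2 = 22% of 22 L = 22*22/100 = 121/25 L
Total solute = 126/25 + 121/25 = 247/25 L
Total volume = 24 + 22 = 46 L
Final concentration = 247/25/46 * 100 = 21.48%

21.48


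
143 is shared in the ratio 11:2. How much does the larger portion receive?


Total parts = 11 + 2 = 13
Value per part = 143 / 13 = 11
First share = 11 * 11 = 121
Second share = 2 * 11 = 22
Larger share = 121

121


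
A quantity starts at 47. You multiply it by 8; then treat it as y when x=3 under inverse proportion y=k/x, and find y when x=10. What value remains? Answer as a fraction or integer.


Start with 47.
Step 1: Multiply by 8: 47 * 8 = 376
Step 2: Inverse prop: k = (376)*3; new y = k/10 = 376*3/10 = 564/5
Final result = 564/5

564/5


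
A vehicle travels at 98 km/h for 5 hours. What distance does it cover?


Using distance = speed * time
Speed = 98 km/h
Time = 5 hours
Distance = 98 * 5
= 490 km

490


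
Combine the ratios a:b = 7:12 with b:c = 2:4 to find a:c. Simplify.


Given a:b = 7:12 and b:c = 2:4
Make b consistent. Multiply first ratio by 2: a:b = 14:24
Multiply second ratio by 12: b:c = 24:48
Now b = 24 in both, so a:b:c = 14:24:48
Therefore a:c = 14:48
Simplify by GCD: a:c = 7:24

7:24


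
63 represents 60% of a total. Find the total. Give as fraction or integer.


Given: 63 is 60% of the whole
Set up: 63 = 60/100 * whole
whole = 63 * 100 / 60
whole = 6300 / 60
whole = 105

105


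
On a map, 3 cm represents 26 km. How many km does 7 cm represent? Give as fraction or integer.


Map scale: 3 cm = 26 km
Measured distance on map = 7 cm
Set up proportion: 7 * 26 / 3
= 182 / 3
= 182/3 km

182/3


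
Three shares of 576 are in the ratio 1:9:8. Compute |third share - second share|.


Total parts = 1 + 9 + 8 = 18
Value per part = 576 / 18 = 32
Shares: 1*32=32, 9*32=288, 8*32=256
Third share = 256, second share = 288
Difference = |256 - 288| = 32

32


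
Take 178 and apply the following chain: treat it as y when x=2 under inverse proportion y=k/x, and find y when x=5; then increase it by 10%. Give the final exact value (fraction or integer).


Start with 178.
Step 1: Inverse prop: k = (178)*2; new y = k/5 = 178*2/5 = 356/5
Step 2: Increase by 10%: 356/5 * 110/100 = 1958/25
Final result = 1958/25

1958/25


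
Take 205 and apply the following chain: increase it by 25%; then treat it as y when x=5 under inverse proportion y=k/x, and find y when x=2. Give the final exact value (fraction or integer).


Start with 205.
Step 1: Increase by 25%: 205 * 125/100 = 1025/4
Step 2: Inverse prop: k = (1025/4)*5; new y = k/2 = 1025/4*5/2 = 5125/8
Final result = 5125/8

5125/8


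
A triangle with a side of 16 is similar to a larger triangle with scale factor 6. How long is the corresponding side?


Similar triangles have proportional sides
Scale factor = 6
Smaller side = 16
Corresponding larger side = 16 * 6
= 96

96


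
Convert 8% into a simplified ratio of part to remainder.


Part = 8%, Remainder = 92%
Ratio = 8:92
GCD(8, 92) = 4
Simplify: 2:23 = 2:23

2:23


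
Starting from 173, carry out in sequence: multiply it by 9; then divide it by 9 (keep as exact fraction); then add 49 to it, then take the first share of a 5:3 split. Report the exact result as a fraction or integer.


Start with 173.
Step 1: Multiply by 9: 173 * 9 = 1557
Step 2: Divide by 9: 1557 / 9 = 173
Step 3: Add 49: 173+49=222; split 5:3 first = 222*5/8 = 555/4
Final result = 555/4

555/4


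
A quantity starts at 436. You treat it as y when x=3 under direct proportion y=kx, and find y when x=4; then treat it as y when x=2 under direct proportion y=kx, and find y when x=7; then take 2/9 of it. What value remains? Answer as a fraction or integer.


Start with 436.
Step 1: Direct prop: k = (436)/3; new y = k*4 = 436*4/3 = 1744/3
Step 2: Direct prop: k = (1744/3)/2; new y = k*7 = 1744/3*7/2 = 6104/3
Step 3: Take 2/9: 6104/3 * 2/9 = 12208/27
Final result = 12208/27

12208/27


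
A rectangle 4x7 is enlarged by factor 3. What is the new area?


Original dimensions: 4 x 7
Enlargement factor = 3
New width = 4 * 3 = 12
New height = 7 * 3 = 21
New area = 12 * 21 = 252

252


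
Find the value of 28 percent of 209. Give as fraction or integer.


Compute 28% of 209
Convert percentage: 28% = 28/100
Multiply: 209 * 28/100
= 5852/100
= 1463/25

1463/25


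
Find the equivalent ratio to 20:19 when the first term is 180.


Original ratio: 20:19
First term target: 180
Scale factor = 180 / 20 = 9
Multiply second term: 19 * 9 = 171
Equivalent ratio = 180:171

180:171


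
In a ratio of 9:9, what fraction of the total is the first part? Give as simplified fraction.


Total parts = 9 + 9 = 18
First part fraction = 9/18
Simplify: 9/18 = 1/2

1/2


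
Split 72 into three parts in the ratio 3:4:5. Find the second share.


Ratio = 3:4:5
Total parts = 3 + 4 + 5 = 12
Value per part = 72 / 12 = 6
First share = 3 * 6 = 18
Middle share = 4 * 6 = 24
Third share = 5 * 6 = 30

24


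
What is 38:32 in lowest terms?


Find GCD(38, 32)
GCD = 2
Divide both by 2: 38/2 = 19, 32/2 = 16
Simplified ratio = 19:16

19:16


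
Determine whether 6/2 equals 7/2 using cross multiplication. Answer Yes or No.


Cross multiply to check 6/2 = 7/2
Left cross product: 6 * 2 = 12
Right cross product: 2 * 7 = 14
12 != 14
Not equal, so proportions differ => No

No


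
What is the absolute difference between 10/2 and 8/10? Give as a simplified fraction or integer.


Simplify: 10/2 = 5 and 8/10 = 4/5
Find common denominator: LCD = 5
Convert: 25/5 and 4/5
Difference = |25 - 4|/5 = 21/5
Simplified = 21/5

21/5


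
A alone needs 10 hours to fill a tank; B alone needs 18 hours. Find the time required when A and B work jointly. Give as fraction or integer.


Rate of A = 1/10 job per hour
Rate of B = 1/18 job per hour
Combined rate = 1/10 + 1/18
Find common denominator: (18 + 10)/(10*18) = 28/180
Combined rate = 7/45 job per hour
Time together = 1 / (7/45) = 45/7 hours

45/7


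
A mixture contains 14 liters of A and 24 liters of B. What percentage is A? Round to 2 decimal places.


Volume of A = 14 L
Volume of B = 24 L
Total volume = 14 + 24 = 38 L
Percentage of A = (14/38) * 100
= 36.84%

36.84


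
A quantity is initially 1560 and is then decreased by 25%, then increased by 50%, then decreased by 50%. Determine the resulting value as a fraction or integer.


Start: 1560
Step 1: decrease by 25% => multiply by 75/100
  1560 * 75/100 = 1170
Step 2: increase by 50% => multiply by 150/100
  1170 * 150/100 = 1755
Step 3: decrease by 50% => multiply by 50/100
  1755 * 50/100 = 1755/2
Final value = 1755/2

1755/2


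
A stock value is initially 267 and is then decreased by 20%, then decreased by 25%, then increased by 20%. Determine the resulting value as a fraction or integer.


Start: 267
Step 1: decrease by 20% => multiply by 80/100
  267 * 80/100 = 1068/5
Step 2: decrease by 25% => multiply by 75/100
  1068/5 * 75/100 = 801/5
Step 3: increase by 20% => multiply by 120/100
  801/5 * 120/100 = 4806/25
Final value = 4806/25

4806/25


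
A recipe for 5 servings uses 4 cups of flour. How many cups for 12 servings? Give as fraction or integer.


Original: 4 cups for 5 servings
Target servings = 12
Scaling factor = 12/5
New amount = 4 * 12/5
= 48/5
= 48/5 cups

48/5


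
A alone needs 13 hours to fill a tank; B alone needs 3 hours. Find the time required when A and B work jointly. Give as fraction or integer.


Rate of A = 1/13 job per hour
Rate of B = 1/3 job per hour
Combined rate = 1/13 + 1/3
Find common denominator: (3 + 13)/(13*3) = 16/39
Combined rate = 16/39 job per hour
Time together = 1 / (16/39) = 39/16 hours

39/16


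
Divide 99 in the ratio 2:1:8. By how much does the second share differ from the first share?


Total parts = 2 + 1 + 8 = 11
Value per part = 99 / 11 = 9
Shares: 2*9=18, 1*9=9, 8*9=72
Second share = 9, first share = 18
Difference = |9 - 18| = 9

9


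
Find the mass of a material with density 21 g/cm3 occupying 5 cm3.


Using mass = density * volume
Density = 21 g/cm3
Volume = 5 cm3
Mass = 21 * 5
= 105 g

105


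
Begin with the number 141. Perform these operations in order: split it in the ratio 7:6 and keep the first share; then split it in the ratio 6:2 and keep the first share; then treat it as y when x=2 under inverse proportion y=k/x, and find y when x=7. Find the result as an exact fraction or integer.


Start with 141.
Step 1: Split 7:6, first share = 141 * 7/13 = 987/13
Step 2: Split 6:2, first share = 987/13 * 6/8 = 2961/52
Step 3: Inverse prop: k = (2961/52)*2; new y = k/7 = 2961/52*2/7 = 423/26
Final result = 423/26

423/26


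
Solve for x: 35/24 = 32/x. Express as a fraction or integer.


Setting up: 35/24 = 32/x
Cross multiply: 35 * x = 24 * 32
35x = 768
x = 768/35
x = 768/35

768/35


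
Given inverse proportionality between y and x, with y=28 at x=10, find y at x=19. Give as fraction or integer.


Inverse proportion: y = k/x
Find k: k = 10 * 28 = 280
Compute y at x=19: y = 280/19
y = 280/19

280/19


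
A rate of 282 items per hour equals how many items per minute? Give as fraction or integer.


Converting from per hour to per minute
Rate = 282 items per hour
Divide by 60: 282/60
= 47/10 items per minute

47/10


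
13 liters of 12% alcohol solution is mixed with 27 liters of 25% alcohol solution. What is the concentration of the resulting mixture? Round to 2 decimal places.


Solute in mixture 1 = 12% of 13 L = 13*12/100 = 39/25 L
Solute in mixture 2 = 25% of 27 L = 27*25/100 = 27/4 L
Total solute = 39/25 + 27/4 = 831/100 L
Total volume = 13 + 27 = 40 L
Final concentration = 831/100/40 * 100 = 20.78%

20.78


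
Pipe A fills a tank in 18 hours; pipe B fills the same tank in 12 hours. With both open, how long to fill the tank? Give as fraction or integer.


Rate of A = 1/18 job per hour
Rate of B = 1/12 job per hour
Combined rate = 1/18 + 1/12
Find common denominator: (12 + 18)/(18*12) = 30/216
Combined rate = 5/36 job per hour
Time together = 1 / (5/36) = 36/5 hours

36/5


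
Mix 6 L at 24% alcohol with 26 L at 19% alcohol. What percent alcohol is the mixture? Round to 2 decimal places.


Solute in mixture 1 = 24% of 6 L = 6*24/100 = 36/25 L
Solute in mixture 2 = 19% of 26 L = 26*19/100 = 247/50 L
Total solute = 36/25 + 247/50 = 319/50 L
Total volume = 6 + 26 = 32 L
Final concentration = 319/50/32 * 100 = 19.94%

19.94


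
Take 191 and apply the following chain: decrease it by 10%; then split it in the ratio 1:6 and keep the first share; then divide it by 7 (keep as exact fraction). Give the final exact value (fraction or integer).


Start with 191.
Step 1: Decrease by 10%: 191 * 90/100 = 1719/10
Step 2: Split 1:6, first share = 1719/10 * 1/7 = 1719/70
Step 3: Divide by 7: 1719/70 / 7 = 1719/490
Final result = 1719/490

1719/490


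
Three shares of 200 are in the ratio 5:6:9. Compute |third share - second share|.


Total parts = 5 + 6 + 9 = 20
Value per part = 200 / 20 = 10
Shares: 5*10=50, 6*10=60, 9*10=90
Third share = 90, second share = 60
Difference = |90 - 60| = 30

30


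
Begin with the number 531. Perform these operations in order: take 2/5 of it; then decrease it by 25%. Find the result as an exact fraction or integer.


Start with 531.
Step 1: Take 2/5: 531 * 2/5 = 1062/5
Step 2: Decrease by 25%: 1062/5 * 75/100 = 1593/10
Final result = 1593/10

1593/10


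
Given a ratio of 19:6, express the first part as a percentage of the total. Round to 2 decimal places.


Total parts = 19 + 6 = 25
First part fraction = 19/25
Percentage = (19/25) * 100
= 0.76 * 100
= 76.00%

76.00


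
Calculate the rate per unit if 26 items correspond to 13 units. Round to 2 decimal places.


Total items = 26
Number of units = 13
Unit rate = 26 / 13
= 2 items per unit

2


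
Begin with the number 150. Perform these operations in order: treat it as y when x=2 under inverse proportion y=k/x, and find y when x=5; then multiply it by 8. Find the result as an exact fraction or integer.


Start with 150.
Step 1: Inverse prop: k = (150)*2; new y = k/5 = 150*2/5 = 60
Step 2: Multiply by 8: 60 * 8 = 480
Final result = 480

480


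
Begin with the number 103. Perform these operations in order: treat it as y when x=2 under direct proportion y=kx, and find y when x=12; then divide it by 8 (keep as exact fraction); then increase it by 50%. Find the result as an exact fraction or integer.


Start with 103.
Step 1: Direct prop: k = (103)/2; new y = k*12 = 103*12/2 = 618
Step 2: Divide by 8: 618 / 8 = 309/4
Step 3: Increase by 50%: 309/4 * 150/100 = 927/8
Final result = 927/8

927/8


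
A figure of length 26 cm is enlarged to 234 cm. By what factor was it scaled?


Original length = 26 cm
Scaled length = 234 cm
Scale factor = 234 / 26
= 9

9


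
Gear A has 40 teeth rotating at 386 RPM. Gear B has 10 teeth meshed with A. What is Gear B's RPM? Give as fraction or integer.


Gear ratio: teeth_A * RPM_A = teeth_B * RPM_B
40 * 386 = 10 * RPM_B
15440 = 10 * RPM_B
RPM_B = 15440 / 10
RPM_B = 1544

1544


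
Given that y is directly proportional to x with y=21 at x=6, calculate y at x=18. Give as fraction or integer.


Direct proportion: y = kx
Find k: k = 21/6 = 7/2
Compute y at x=18: y = 7/2 * 18
y = 63

63


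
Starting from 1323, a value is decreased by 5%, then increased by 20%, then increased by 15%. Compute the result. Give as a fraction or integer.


Start: 1323
Step 1: decrease by 5% => multiply by 95/100
  1323 * 95/100 = 25137/20
Step 2: increase by 20% => multiply by 120/100
  25137/20 * 120/100 = 75411/50
Step 3: increase by 15% => multiply by 115/100
  75411/50 * 115/100 = 1734453/1000
Final value = 1734453/1000

1734453/1000


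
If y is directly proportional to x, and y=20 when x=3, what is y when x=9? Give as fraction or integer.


Direct proportion: y = kx
Find k: k = 20/3 = 20/3
Compute y at x=9: y = 20/3 * 9
y = 60

60


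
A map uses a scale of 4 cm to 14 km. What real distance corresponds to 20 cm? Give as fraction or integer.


Map scale: 4 cm = 14 km
Measured distance on map = 20 cm
Set up proportion: 20 * 14 / 4
= 280 / 4
= 70 km

70


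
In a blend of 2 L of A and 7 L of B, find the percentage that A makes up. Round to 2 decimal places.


Volume of A = 2 L
Volume of B = 7 L
Total volume = 2 + 7 = 9 L
Percentage of A = (2/9) * 100
= 22.22%

22.22


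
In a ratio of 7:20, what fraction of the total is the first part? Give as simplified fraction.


Total parts = 7 + 20 = 27
First part fraction = 7/27
Simplify: 7/27 = 7/27

7/27


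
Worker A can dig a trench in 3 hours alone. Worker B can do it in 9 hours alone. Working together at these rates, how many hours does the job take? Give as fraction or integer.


Rate of A = 1/3 job per hour
Rate of B = 1/9 job per hour
Combined rate = 1/3 + 1/9
Find common denominator: (9 + 3)/(3*9) = 12/27
Combined rate = 4/9 job per hour
Time together = 1 / (4/9) = 9/4 hours

9/4


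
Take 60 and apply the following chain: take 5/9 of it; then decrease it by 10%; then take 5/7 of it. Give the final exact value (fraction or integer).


Start with 60.
Step 1: Take 5/9: 60 * 5/9 = 100/3
Step 2: Decrease by 10%: 100/3 * 90/100 = 30
Step 3: Take 5/7: 30 * 5/7 = 150/7
Final result = 150/7

150/7


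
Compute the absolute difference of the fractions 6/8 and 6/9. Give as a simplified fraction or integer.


Simplify: 6/8 = 3/4 and 6/9 = 2/3
Find common denominator: LCD = 12
Convert: 9/12 and 8/12
Difference = |9 - 8|/12 = 1/12
Simplified = 1/12

1/12


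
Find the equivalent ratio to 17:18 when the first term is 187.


Original ratio: 17:18
First term target: 187
Scale factor = 187 / 17 = 11
Multiply second term: 18 * 11 = 198
Equivalent ratio = 187:198

187:198


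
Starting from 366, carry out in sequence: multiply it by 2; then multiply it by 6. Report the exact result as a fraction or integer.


Start with 366.
Step 1: Multiply by 2: 366 * 2 = 732
Step 2: Multiply by 6: 732 * 6 = 4392
Final result = 4392

4392


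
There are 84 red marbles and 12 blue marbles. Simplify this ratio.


Find GCD(84, 12)
GCD = 12
Divide both by 12: 84/12 = 7, 12/12 = 1
Simplified ratio = 7:1

7:1


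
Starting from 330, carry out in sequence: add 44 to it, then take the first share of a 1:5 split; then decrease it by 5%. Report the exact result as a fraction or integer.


Start with 330.
Step 1: Add 44: 330+44=374; split 1:5 first = 374*1/6 = 187/3
Step 2: Decrease by 5%: 187/3 * 95/100 = 3553/60
Final result = 3553/60

3553/60


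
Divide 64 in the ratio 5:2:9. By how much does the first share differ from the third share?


Total parts = 5 + 2 + 9 = 16
Value per part = 64 / 16 = 4
Shares: 5*4=20, 2*4=8, 9*4=36
First share = 20, third share = 36
Difference = |20 - 36| = 16

16


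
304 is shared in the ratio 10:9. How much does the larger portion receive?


Total parts = 10 + 9 = 19
Value per part = 304 / 19 = 16
First share = 10 * 16 = 160
Second share = 9 * 16 = 144
Larger share = 160

160


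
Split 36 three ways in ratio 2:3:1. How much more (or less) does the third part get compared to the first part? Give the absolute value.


Total parts = 2 + 3 + 1 = 6
Value per part = 36 / 6 = 6
Shares: 2*6=12, 3*6=18, 1*6=6
Third share = 6, first share = 12
Difference = |6 - 12| = 6

6


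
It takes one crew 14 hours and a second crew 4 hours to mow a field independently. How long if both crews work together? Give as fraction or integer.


Rate of A = 1/14 job per hour
Rate of B = 1/4 job per hour
Combined rate = 1/14 + 1/4
Find common denominator: (4 + 14)/(14*4) = 18/56
Combined rate = 9/28 job per hour
Time together = 1 / (9/28) = 28/9 hours

28/9
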